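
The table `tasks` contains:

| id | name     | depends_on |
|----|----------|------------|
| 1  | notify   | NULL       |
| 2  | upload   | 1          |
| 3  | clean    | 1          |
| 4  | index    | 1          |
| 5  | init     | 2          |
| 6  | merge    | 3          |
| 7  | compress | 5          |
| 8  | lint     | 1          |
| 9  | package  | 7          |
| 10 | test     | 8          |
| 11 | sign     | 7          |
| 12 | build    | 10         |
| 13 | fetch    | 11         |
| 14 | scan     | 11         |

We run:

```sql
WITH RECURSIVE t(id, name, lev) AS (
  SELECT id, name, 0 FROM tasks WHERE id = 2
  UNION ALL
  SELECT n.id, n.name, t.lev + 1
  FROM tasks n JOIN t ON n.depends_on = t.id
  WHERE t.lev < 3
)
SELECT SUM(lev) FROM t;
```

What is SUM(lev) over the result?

Base: id=2 (upload) at lev 0.
Iteration 1: rows with depends_on in {2} -> init (id 5, lev 1).
Iteration 2: rows with depends_on in {5} -> compress (id 7, lev 2).
Iteration 3: rows with depends_on in {7} -> package (id 9, lev 3), sign (id 11, lev 3).
Iteration 4: lev < 3 fails for all current rows; recursion stops.
SUM(lev) = 0 + 1 + 2 + 3 + 3 = 9.

9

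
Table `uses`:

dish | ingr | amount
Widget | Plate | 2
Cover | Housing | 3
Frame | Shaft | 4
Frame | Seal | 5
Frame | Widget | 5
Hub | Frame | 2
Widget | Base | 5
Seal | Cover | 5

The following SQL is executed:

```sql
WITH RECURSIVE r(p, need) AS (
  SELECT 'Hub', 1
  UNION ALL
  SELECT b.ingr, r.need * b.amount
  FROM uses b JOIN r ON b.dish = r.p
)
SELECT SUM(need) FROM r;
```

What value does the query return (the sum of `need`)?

301

Base: (Hub, need=1).
Iteration 1: components of {Hub} -> Frame = 1*2 = 2.
Iteration 2: components of {Frame} -> Seal = 2*5 = 10, Shaft = 2*4 = 8, Widget = 2*5 = 10.
Iteration 3: components of {Seal,Shaft,Widget} -> Base = 10*5 = 50, Cover = 10*5 = 50, Plate = 10*2 = 20.
Iteration 4: components of {Base,Cover,Plate} -> Housing = 50*3 = 150.
Iteration 5: no further components; recursion stops.
SUM(need) = 1 + 2 + 10 + 8 + 10 + 50 + 20 + 50 + 150 = 301.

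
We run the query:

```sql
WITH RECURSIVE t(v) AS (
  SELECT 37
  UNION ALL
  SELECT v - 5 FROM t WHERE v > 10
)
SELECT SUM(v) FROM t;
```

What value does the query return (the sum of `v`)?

154

Base: v=37.
Iteration 1: 37 > 10 holds -> v = 37 - 5 = 32.
Iteration 2: 32 > 10 holds -> v = 32 - 5 = 27.
Iteration 3: 27 > 10 holds -> v = 27 - 5 = 22.
Iteration 4: 22 > 10 holds -> v = 22 - 5 = 17.
Iteration 5: 17 > 10 holds -> v = 17 - 5 = 12.
Iteration 6: 12 > 10 holds -> v = 12 - 5 = 7.
Iteration 7: 7 > 10 fails; recursion stops.
SUM(v) = 37 + 32 + 27 + 22 + 17 + 12 + 7 = 154.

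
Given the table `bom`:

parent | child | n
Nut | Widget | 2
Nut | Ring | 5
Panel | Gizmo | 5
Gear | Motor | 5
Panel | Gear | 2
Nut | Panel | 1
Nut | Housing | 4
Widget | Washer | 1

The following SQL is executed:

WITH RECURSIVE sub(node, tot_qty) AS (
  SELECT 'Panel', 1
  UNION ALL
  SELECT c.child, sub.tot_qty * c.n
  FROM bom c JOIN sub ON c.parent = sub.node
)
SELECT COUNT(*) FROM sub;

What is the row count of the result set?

4

Base: (Panel, tot_qty=1).
Iteration 1: components of {Panel} -> Gear = 1*2 = 2, Gizmo = 1*5 = 5.
Iteration 2: components of {Gear,Gizmo} -> Motor = 2*5 = 10.
Iteration 3: no further components; recursion stops.
Total rows emitted: 4.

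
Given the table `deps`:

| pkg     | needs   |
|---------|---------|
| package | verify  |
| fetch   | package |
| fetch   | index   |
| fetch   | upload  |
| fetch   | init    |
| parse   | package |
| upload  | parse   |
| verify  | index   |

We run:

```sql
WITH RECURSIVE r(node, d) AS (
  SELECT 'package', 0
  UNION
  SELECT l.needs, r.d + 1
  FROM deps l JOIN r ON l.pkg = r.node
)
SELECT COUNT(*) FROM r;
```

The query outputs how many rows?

Base: (package, d=0).
Iteration 1: edges from {package} -> (verify, d=1).
Iteration 2: edges from {verify} -> (index, d=2).
Iteration 3: no outgoing edges from {index}; recursion stops.
Total rows emitted: 3.

3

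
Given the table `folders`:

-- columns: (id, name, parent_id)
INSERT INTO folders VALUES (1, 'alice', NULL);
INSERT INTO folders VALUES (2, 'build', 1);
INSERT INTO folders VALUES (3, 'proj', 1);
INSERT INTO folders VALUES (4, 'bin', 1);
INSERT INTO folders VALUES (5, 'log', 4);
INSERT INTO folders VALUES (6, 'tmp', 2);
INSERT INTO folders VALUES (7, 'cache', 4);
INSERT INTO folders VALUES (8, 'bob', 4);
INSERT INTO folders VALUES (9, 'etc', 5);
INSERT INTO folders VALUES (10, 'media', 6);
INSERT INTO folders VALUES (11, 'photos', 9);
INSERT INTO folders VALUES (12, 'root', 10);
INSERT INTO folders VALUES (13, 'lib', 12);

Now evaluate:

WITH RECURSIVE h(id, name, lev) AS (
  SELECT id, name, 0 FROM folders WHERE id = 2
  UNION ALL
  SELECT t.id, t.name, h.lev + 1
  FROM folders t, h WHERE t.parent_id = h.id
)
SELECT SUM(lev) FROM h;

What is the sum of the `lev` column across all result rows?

Base: id=2 (build) at lev 0.
Iteration 1: rows with parent_id in {2} -> tmp (id 6, lev 1).
Iteration 2: rows with parent_id in {6} -> media (id 10, lev 2).
Iteration 3: rows with parent_id in {10} -> root (id 12, lev 3).
Iteration 4: rows with parent_id in {12} -> lib (id 13, lev 4).
Iteration 5: no rows with parent_id in {13}; recursion stops.
SUM(lev) = 0 + 1 + 2 + 3 + 4 = 10.

10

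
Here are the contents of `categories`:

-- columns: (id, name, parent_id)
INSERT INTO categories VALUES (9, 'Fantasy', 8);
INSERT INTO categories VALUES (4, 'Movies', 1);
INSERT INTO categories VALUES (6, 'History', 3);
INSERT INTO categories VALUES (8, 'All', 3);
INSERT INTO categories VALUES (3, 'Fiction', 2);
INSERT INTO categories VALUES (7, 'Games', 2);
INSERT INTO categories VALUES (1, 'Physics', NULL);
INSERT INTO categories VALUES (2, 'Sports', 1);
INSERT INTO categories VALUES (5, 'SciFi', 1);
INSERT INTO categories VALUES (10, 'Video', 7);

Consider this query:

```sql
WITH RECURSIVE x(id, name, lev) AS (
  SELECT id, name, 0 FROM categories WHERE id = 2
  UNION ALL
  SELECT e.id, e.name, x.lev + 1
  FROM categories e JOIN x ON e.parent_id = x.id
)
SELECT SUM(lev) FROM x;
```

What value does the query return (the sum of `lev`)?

11

Base: id=2 (Sports) at lev 0.
Iteration 1: rows with parent_id in {2} -> Fiction (id 3, lev 1), Games (id 7, lev 1).
Iteration 2: rows with parent_id in {3,7} -> History (id 6, lev 2), All (id 8, lev 2), Video (id 10, lev 2).
Iteration 3: rows with parent_id in {6,8,10} -> Fantasy (id 9, lev 3).
Iteration 4: no rows with parent_id in {9}; recursion stops.
SUM(lev) = 0 + 1 + 1 + 2 + 2 + 2 + 3 = 11.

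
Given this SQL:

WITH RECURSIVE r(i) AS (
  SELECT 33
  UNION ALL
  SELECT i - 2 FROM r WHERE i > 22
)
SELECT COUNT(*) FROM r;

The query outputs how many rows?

7

Base: i=33.
Iteration 1: 33 > 22 holds -> i = 33 - 2 = 31.
Iteration 2: 31 > 22 holds -> i = 31 - 2 = 29.
Iteration 3: 29 > 22 holds -> i = 29 - 2 = 27.
Iteration 4: 27 > 22 holds -> i = 27 - 2 = 25.
Iteration 5: 25 > 22 holds -> i = 25 - 2 = 23.
Iteration 6: 23 > 22 holds -> i = 23 - 2 = 21.
Iteration 7: 21 > 22 fails; recursion stops.
Total rows emitted: 7.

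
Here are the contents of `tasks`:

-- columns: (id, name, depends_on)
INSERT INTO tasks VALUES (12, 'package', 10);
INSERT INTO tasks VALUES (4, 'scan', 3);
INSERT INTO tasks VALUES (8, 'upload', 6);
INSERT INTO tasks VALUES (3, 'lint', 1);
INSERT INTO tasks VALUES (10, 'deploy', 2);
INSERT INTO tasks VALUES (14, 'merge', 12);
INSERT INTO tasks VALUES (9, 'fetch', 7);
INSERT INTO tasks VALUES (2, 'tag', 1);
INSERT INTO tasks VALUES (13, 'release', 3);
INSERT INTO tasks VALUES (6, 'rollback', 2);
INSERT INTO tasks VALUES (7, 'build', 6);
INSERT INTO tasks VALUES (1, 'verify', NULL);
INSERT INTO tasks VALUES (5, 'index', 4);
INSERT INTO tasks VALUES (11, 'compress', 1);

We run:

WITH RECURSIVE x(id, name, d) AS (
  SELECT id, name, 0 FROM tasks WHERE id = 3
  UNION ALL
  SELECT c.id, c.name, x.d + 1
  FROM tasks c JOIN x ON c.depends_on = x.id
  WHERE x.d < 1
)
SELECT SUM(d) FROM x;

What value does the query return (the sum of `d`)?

2

Base: id=3 (lint) at d 0.
Iteration 1: rows with depends_on in {3} -> scan (id 4, d 1), release (id 13, d 1).
Iteration 2: d < 1 fails for all current rows; recursion stops.
SUM(d) = 0 + 1 + 1 = 2.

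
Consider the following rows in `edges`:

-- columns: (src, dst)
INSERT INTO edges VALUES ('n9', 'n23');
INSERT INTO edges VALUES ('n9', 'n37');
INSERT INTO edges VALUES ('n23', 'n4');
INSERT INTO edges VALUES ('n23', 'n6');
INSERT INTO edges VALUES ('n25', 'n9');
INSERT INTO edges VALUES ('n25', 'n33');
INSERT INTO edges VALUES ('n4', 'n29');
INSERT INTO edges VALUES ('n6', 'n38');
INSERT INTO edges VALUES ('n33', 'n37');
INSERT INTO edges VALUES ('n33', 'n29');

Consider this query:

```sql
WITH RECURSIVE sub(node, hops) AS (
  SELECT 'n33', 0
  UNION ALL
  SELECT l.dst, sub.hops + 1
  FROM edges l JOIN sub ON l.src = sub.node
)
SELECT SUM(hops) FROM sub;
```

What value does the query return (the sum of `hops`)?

Base: (n33, hops=0).
Iteration 1: edges from {n33} -> (n29, hops=1), (n37, hops=1).
Iteration 2: no outgoing edges from {n29,n37}; recursion stops.
SUM(hops) = 0 + 1 + 1 = 2.

2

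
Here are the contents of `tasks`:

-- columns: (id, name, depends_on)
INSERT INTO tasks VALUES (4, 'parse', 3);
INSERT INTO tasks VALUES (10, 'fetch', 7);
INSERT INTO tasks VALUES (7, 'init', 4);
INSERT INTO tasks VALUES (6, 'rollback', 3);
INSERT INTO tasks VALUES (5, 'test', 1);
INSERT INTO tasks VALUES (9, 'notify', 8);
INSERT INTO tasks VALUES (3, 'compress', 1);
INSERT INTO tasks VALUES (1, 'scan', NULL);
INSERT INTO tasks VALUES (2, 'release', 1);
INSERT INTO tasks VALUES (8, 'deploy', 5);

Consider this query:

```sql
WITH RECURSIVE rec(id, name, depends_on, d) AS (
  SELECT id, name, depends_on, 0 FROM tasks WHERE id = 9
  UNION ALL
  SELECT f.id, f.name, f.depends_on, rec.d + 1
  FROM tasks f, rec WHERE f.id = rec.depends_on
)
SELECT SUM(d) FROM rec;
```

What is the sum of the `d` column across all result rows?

Base: id=9 (notify), depends_on=8, d 0.
Iteration 1: join on id=8 -> deploy (id 8, depends_on=5, d 1).
Iteration 2: join on id=5 -> test (id 5, depends_on=1, d 2).
Iteration 3: join on id=1 -> scan (id 1, depends_on=NULL, d 3).
Iteration 4: depends_on is NULL; no match; recursion stops.
SUM(d) = 0 + 1 + 2 + 3 = 6.

6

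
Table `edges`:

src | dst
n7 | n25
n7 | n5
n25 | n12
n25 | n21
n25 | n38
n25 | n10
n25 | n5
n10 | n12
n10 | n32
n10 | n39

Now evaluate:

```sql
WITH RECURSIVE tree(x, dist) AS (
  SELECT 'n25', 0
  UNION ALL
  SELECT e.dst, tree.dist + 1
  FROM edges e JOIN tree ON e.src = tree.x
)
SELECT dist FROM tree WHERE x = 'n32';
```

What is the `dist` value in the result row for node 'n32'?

2

Base: (n25, dist=0).
Iteration 1: edges from {n25} -> (n10, dist=1), (n12, dist=1), (n21, dist=1), (n38, dist=1), (n5, dist=1).
Iteration 2: edges from {n10,n12,n21,n38,n5} -> (n12, dist=2), (n32, dist=2), (n39, dist=2).
Iteration 3: no outgoing edges from {n12,n32,n39}; recursion stops.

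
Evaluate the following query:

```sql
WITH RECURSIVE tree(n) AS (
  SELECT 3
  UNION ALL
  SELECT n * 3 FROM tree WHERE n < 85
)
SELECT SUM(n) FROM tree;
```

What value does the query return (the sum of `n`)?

363

Base: n=3.
Iteration 1: 3 < 85 holds -> n = 3 * 3 = 9.
Iteration 2: 9 < 85 holds -> n = 9 * 3 = 27.
Iteration 3: 27 < 85 holds -> n = 27 * 3 = 81.
Iteration 4: 81 < 85 holds -> n = 81 * 3 = 243.
Iteration 5: 243 < 85 fails; recursion stops.
SUM(n) = 3 + 9 + 27 + 81 + 243 = 363.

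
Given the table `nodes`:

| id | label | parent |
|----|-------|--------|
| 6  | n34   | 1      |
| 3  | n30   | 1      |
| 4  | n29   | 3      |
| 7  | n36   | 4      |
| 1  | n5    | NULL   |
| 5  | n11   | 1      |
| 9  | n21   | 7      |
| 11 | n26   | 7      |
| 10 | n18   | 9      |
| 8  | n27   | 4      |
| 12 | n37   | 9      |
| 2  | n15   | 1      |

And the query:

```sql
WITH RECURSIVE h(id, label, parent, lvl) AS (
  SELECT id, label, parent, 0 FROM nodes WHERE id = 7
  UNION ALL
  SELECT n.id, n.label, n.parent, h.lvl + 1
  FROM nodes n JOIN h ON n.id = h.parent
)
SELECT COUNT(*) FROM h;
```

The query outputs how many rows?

4

Base: id=7 (n36), parent=4, lvl 0.
Iteration 1: join on id=4 -> n29 (id 4, parent=3, lvl 1).
Iteration 2: join on id=3 -> n30 (id 3, parent=1, lvl 2).
Iteration 3: join on id=1 -> n5 (id 1, parent=NULL, lvl 3).
Iteration 4: parent is NULL; no match; recursion stops.
Total rows emitted: 4.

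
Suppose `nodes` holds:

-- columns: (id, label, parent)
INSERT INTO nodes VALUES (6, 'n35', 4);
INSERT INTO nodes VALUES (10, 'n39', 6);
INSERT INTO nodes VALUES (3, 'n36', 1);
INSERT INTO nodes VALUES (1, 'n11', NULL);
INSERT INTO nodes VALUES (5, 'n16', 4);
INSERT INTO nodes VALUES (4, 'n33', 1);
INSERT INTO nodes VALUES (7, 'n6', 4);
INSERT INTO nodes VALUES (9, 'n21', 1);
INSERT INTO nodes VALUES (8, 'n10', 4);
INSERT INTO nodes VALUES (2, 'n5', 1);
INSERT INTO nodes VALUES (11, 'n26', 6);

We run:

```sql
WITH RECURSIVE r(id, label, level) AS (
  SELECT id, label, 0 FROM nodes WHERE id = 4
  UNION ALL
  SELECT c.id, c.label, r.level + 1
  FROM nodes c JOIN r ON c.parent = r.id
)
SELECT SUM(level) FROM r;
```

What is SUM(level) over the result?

8

Base: id=4 (n33) at level 0.
Iteration 1: rows with parent in {4} -> n16 (id 5, level 1), n35 (id 6, level 1), n6 (id 7, level 1), n10 (id 8, level 1).
Iteration 2: rows with parent in {5,6,7,8} -> n39 (id 10, level 2), n26 (id 11, level 2).
Iteration 3: no rows with parent in {10,11}; recursion stops.
SUM(level) = 0 + 1 + 1 + 1 + 1 + 2 + 2 = 8.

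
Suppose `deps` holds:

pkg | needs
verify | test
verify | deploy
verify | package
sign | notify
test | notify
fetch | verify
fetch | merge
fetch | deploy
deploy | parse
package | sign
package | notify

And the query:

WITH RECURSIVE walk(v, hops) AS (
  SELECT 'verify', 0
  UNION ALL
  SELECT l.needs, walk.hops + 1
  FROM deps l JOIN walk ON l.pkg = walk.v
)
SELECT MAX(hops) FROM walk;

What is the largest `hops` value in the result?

3

Base: (verify, hops=0).
Iteration 1: edges from {verify} -> (deploy, hops=1), (package, hops=1), (test, hops=1).
Iteration 2: edges from {deploy,package,test} -> (notify, hops=2) x2, (parse, hops=2), (sign, hops=2). [UNION ALL keeps all 4 new rows, including repeats]
Iteration 3: edges from {notify,parse,sign} -> (notify, hops=3).
Iteration 4: no outgoing edges from {notify}; recursion stops.
hops values: 0, 1, 1, 1, 2, 2, 2, 2, 3; the maximum is 3.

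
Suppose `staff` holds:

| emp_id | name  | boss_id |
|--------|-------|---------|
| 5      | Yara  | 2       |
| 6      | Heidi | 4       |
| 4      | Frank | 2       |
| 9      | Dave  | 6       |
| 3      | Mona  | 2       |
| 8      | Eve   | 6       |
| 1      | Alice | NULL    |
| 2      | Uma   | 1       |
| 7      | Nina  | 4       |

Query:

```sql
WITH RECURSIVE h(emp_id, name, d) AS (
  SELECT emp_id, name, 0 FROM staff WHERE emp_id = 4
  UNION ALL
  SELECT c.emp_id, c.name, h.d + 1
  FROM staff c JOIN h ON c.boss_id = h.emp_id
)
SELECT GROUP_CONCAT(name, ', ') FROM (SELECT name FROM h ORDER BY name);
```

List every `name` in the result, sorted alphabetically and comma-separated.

Base: emp_id=4 (Frank) at d 0.
Iteration 1: rows with boss_id in {4} -> Heidi (id 6, d 1), Nina (id 7, d 1).
Iteration 2: rows with boss_id in {6,7} -> Eve (id 8, d 2), Dave (id 9, d 2).
Iteration 3: no rows with boss_id in {8,9}; recursion stops.

Dave, Eve, Frank, Heidi, Nina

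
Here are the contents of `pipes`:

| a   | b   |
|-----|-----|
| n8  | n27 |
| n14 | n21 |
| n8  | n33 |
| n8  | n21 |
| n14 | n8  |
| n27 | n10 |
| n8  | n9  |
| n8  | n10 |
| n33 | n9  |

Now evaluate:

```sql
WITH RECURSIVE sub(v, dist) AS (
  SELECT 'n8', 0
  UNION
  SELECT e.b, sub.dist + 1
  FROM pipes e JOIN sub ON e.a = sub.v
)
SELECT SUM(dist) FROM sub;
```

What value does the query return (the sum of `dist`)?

9

Base: (n8, dist=0).
Iteration 1: edges from {n8} -> (n10, dist=1), (n21, dist=1), (n27, dist=1), (n33, dist=1), (n9, dist=1).
Iteration 2: edges from {n10,n21,n27,n33,n9} -> (n10, dist=2), (n9, dist=2).
Iteration 3: no outgoing edges from {n10,n9}; recursion stops.
SUM(dist) = 0 + 1 + 1 + 1 + 1 + 1 + 2 + 2 = 9.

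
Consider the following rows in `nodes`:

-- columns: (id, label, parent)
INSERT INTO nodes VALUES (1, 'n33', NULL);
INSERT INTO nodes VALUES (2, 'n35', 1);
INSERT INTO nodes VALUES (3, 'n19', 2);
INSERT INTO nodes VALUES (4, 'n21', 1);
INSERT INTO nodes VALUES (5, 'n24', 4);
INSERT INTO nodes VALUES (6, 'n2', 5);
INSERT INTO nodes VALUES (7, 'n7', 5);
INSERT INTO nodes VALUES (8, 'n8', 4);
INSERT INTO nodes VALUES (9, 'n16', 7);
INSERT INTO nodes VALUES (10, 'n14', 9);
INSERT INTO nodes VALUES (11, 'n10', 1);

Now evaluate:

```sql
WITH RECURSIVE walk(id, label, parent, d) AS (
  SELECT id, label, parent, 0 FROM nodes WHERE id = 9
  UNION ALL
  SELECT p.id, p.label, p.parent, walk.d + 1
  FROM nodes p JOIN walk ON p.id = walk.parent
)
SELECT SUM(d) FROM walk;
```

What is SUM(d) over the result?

10

Base: id=9 (n16), parent=7, d 0.
Iteration 1: join on id=7 -> n7 (id 7, parent=5, d 1).
Iteration 2: join on id=5 -> n24 (id 5, parent=4, d 2).
Iteration 3: join on id=4 -> n21 (id 4, parent=1, d 3).
Iteration 4: join on id=1 -> n33 (id 1, parent=NULL, d 4).
Iteration 5: parent is NULL; no match; recursion stops.
SUM(d) = 0 + 1 + 2 + 3 + 4 = 10.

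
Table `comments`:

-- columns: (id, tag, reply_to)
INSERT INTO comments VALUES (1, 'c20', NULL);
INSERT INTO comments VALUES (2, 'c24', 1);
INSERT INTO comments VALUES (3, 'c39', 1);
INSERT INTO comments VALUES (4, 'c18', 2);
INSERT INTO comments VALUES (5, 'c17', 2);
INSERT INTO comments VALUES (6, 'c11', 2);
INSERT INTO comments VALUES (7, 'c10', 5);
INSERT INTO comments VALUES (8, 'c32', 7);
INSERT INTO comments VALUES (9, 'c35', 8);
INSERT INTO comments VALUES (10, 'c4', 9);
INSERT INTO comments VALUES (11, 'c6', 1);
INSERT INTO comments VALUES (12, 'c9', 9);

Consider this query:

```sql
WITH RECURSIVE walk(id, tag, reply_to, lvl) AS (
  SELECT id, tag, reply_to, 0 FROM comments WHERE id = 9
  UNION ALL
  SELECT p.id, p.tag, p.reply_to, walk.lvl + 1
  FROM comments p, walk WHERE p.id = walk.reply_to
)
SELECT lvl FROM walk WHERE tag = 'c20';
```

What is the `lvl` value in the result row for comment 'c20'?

Base: id=9 (c35), reply_to=8, lvl 0.
Iteration 1: join on id=8 -> c32 (id 8, reply_to=7, lvl 1).
Iteration 2: join on id=7 -> c10 (id 7, reply_to=5, lvl 2).
Iteration 3: join on id=5 -> c17 (id 5, reply_to=2, lvl 3).
Iteration 4: join on id=2 -> c24 (id 2, reply_to=1, lvl 4).
Iteration 5: join on id=1 -> c20 (id 1, reply_to=NULL, lvl 5).
Iteration 6: reply_to is NULL; no match; recursion stops.

5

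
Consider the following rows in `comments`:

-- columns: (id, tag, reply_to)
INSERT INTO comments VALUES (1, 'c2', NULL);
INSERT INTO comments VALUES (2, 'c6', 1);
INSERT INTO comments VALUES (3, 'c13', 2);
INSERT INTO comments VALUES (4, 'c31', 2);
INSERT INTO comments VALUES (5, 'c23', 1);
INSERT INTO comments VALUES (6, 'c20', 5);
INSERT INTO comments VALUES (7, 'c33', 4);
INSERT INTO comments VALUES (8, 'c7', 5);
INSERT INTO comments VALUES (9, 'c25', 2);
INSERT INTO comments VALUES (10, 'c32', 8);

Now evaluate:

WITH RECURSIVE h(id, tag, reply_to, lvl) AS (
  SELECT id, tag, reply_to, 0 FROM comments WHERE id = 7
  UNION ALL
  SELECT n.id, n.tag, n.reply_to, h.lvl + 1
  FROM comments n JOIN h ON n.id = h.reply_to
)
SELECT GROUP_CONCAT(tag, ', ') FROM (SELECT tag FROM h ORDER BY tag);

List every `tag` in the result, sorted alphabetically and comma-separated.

c2, c31, c33, c6

Base: id=7 (c33), reply_to=4, lvl 0.
Iteration 1: join on id=4 -> c31 (id 4, reply_to=2, lvl 1).
Iteration 2: join on id=2 -> c6 (id 2, reply_to=1, lvl 2).
Iteration 3: join on id=1 -> c2 (id 1, reply_to=NULL, lvl 3).
Iteration 4: reply_to is NULL; no match; recursion stops.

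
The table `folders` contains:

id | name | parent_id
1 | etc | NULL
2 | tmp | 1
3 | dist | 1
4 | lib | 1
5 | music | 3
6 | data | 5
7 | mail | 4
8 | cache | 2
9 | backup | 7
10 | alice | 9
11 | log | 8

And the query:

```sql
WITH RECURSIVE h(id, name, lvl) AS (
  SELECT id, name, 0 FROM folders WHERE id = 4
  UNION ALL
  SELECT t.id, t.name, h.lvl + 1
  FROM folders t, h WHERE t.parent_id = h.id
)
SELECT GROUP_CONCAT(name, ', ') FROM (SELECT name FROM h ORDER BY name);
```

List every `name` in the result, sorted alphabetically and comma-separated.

alice, backup, lib, mail

Base: id=4 (lib) at lvl 0.
Iteration 1: rows with parent_id in {4} -> mail (id 7, lvl 1).
Iteration 2: rows with parent_id in {7} -> backup (id 9, lvl 2).
Iteration 3: rows with parent_id in {9} -> alice (id 10, lvl 3).
Iteration 4: no rows with parent_id in {10}; recursion stops.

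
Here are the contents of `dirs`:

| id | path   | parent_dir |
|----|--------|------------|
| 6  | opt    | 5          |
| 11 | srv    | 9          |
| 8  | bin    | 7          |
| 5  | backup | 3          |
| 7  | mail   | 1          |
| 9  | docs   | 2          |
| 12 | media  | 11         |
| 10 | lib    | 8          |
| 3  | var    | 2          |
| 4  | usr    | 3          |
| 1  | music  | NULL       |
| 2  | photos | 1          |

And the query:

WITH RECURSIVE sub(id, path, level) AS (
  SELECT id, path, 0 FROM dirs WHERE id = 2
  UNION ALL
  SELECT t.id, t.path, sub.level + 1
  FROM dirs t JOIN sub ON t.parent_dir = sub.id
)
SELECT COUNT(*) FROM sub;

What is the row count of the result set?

Base: id=2 (photos) at level 0.
Iteration 1: rows with parent_dir in {2} -> var (id 3, level 1), docs (id 9, level 1).
Iteration 2: rows with parent_dir in {3,9} -> usr (id 4, level 2), backup (id 5, level 2), srv (id 11, level 2).
Iteration 3: rows with parent_dir in {4,5,11} -> opt (id 6, level 3), media (id 12, level 3).
Iteration 4: no rows with parent_dir in {6,12}; recursion stops.
Total rows emitted: 8.

8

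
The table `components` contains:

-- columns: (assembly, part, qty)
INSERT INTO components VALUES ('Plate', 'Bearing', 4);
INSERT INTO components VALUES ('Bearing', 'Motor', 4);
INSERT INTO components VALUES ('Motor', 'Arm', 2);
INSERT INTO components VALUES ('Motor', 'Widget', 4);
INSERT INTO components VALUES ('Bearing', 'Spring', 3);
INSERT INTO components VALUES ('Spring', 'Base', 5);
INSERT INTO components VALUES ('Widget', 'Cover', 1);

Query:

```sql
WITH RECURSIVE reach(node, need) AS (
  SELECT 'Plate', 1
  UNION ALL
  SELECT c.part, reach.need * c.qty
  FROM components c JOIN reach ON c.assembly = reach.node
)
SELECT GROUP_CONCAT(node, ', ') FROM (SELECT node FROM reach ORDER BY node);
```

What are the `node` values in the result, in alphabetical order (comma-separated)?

Arm, Base, Bearing, Cover, Motor, Plate, Spring, Widget

Base: (Plate, need=1).
Iteration 1: components of {Plate} -> Bearing = 1*4 = 4.
Iteration 2: components of {Bearing} -> Motor = 4*4 = 16, Spring = 4*3 = 12.
Iteration 3: components of {Motor,Spring} -> Arm = 16*2 = 32, Base = 12*5 = 60, Widget = 16*4 = 64.
Iteration 4: components of {Arm,Base,Widget} -> Cover = 64*1 = 64.
Iteration 5: no further components; recursion stops.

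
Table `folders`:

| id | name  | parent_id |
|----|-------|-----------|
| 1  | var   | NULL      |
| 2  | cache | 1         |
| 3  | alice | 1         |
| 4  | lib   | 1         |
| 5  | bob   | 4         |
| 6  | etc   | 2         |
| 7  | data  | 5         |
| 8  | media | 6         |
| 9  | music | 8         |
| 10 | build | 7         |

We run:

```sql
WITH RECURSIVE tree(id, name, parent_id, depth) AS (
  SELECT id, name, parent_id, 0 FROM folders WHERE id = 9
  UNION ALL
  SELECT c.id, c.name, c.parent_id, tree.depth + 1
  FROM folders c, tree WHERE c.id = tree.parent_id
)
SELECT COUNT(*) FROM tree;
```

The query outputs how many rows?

Base: id=9 (music), parent_id=8, depth 0.
Iteration 1: join on id=8 -> media (id 8, parent_id=6, depth 1).
Iteration 2: join on id=6 -> etc (id 6, parent_id=2, depth 2).
Iteration 3: join on id=2 -> cache (id 2, parent_id=1, depth 3).
Iteration 4: join on id=1 -> var (id 1, parent_id=NULL, depth 4).
Iteration 5: parent_id is NULL; no match; recursion stops.
Total rows emitted: 5.

5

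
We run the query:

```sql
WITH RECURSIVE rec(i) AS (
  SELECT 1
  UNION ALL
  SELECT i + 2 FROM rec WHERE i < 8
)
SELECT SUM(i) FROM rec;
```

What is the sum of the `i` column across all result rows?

Base: i=1.
Iteration 1: 1 < 8 holds -> i = 1 + 2 = 3.
Iteration 2: 3 < 8 holds -> i = 3 + 2 = 5.
Iteration 3: 5 < 8 holds -> i = 5 + 2 = 7.
Iteration 4: 7 < 8 holds -> i = 7 + 2 = 9.
Iteration 5: 9 < 8 fails; recursion stops.
SUM(i) = 1 + 3 + 5 + 7 + 9 = 25.

25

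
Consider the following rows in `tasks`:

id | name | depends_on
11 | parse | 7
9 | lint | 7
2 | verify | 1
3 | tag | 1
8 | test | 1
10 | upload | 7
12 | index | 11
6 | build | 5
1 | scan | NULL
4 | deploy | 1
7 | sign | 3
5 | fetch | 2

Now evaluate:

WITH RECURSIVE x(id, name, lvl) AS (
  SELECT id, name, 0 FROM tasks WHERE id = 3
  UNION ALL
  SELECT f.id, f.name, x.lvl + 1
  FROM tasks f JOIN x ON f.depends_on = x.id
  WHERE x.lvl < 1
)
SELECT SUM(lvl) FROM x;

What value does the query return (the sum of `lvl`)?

1

Base: id=3 (tag) at lvl 0.
Iteration 1: rows with depends_on in {3} -> sign (id 7, lvl 1).
Iteration 2: lvl < 1 fails for all current rows; recursion stops.
SUM(lvl) = 0 + 1 = 1.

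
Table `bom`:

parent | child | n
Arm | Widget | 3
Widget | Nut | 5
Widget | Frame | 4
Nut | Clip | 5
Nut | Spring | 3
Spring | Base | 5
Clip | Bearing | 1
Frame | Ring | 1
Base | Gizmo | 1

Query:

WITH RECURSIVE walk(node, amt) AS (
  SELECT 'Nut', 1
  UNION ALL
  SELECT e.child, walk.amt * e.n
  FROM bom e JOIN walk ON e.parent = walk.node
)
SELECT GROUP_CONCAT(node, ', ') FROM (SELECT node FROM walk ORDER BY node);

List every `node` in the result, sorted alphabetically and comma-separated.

Base: (Nut, amt=1).
Iteration 1: components of {Nut} -> Clip = 1*5 = 5, Spring = 1*3 = 3.
Iteration 2: components of {Clip,Spring} -> Base = 3*5 = 15, Bearing = 5*1 = 5.
Iteration 3: components of {Base,Bearing} -> Gizmo = 15*1 = 15.
Iteration 4: no further components; recursion stops.

Base, Bearing, Clip, Gizmo, Nut, Spring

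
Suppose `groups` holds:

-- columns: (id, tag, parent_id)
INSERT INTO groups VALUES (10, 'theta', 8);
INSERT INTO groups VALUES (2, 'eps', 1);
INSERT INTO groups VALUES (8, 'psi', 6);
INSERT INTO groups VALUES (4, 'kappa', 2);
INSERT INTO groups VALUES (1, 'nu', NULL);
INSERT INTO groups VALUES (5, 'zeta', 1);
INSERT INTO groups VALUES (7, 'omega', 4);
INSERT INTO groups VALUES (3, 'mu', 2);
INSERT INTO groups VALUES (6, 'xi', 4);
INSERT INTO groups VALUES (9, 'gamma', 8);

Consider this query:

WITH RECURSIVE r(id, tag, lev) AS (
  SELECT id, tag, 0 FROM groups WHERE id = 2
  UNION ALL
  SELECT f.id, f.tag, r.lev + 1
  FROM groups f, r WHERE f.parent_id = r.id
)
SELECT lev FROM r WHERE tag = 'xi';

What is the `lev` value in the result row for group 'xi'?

Base: id=2 (eps) at lev 0.
Iteration 1: rows with parent_id in {2} -> mu (id 3, lev 1), kappa (id 4, lev 1).
Iteration 2: rows with parent_id in {3,4} -> xi (id 6, lev 2), omega (id 7, lev 2).
Iteration 3: rows with parent_id in {6,7} -> psi (id 8, lev 3).
Iteration 4: rows with parent_id in {8} -> gamma (id 9, lev 4), theta (id 10, lev 4).
Iteration 5: no rows with parent_id in {9,10}; recursion stops.

2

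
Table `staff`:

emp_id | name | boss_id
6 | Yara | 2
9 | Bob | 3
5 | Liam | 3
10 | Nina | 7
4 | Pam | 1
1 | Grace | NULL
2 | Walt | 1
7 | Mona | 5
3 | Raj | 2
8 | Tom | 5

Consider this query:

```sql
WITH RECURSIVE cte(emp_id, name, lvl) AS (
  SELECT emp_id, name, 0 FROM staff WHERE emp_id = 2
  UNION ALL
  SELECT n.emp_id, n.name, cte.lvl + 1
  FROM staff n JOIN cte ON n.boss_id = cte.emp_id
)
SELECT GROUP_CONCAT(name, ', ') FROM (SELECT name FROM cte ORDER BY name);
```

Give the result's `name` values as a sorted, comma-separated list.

Base: emp_id=2 (Walt) at lvl 0.
Iteration 1: rows with boss_id in {2} -> Raj (id 3, lvl 1), Yara (id 6, lvl 1).
Iteration 2: rows with boss_id in {3,6} -> Liam (id 5, lvl 2), Bob (id 9, lvl 2).
Iteration 3: rows with boss_id in {5,9} -> Mona (id 7, lvl 3), Tom (id 8, lvl 3).
Iteration 4: rows with boss_id in {7,8} -> Nina (id 10, lvl 4).
Iteration 5: no rows with boss_id in {10}; recursion stops.

Bob, Liam, Mona, Nina, Raj, Tom, Walt, Yara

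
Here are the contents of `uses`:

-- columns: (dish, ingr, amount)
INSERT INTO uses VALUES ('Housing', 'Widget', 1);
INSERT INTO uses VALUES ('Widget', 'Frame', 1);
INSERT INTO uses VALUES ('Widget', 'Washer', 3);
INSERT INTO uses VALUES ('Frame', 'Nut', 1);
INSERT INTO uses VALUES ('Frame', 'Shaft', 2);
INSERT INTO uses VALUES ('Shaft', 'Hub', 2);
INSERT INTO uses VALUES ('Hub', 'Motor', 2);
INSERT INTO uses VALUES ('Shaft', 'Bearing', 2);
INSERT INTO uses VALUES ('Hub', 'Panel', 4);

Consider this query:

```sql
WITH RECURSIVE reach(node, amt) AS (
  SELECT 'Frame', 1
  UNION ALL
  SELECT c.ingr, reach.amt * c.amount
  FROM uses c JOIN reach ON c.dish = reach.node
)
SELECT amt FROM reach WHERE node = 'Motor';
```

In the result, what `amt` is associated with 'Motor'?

8

Base: (Frame, amt=1).
Iteration 1: components of {Frame} -> Nut = 1*1 = 1, Shaft = 1*2 = 2.
Iteration 2: components of {Nut,Shaft} -> Bearing = 2*2 = 4, Hub = 2*2 = 4.
Iteration 3: components of {Bearing,Hub} -> Motor = 4*2 = 8, Panel = 4*4 = 16.
Iteration 4: no further components; recursion stops.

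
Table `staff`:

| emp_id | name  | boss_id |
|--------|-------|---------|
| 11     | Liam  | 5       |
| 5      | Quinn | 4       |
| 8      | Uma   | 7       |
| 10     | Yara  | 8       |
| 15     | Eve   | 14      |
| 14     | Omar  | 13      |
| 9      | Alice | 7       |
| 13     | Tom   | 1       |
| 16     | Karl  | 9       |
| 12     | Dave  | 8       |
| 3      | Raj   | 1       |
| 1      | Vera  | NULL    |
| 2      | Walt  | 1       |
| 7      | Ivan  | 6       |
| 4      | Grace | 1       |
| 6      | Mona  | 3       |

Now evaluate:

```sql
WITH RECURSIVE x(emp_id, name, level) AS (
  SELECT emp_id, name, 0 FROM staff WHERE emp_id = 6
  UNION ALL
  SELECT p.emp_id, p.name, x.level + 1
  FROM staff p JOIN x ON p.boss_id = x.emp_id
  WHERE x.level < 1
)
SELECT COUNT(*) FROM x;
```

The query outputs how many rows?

2

Base: emp_id=6 (Mona) at level 0.
Iteration 1: rows with boss_id in {6} -> Ivan (id 7, level 1).
Iteration 2: level < 1 fails for all current rows; recursion stops.
Total rows emitted: 2.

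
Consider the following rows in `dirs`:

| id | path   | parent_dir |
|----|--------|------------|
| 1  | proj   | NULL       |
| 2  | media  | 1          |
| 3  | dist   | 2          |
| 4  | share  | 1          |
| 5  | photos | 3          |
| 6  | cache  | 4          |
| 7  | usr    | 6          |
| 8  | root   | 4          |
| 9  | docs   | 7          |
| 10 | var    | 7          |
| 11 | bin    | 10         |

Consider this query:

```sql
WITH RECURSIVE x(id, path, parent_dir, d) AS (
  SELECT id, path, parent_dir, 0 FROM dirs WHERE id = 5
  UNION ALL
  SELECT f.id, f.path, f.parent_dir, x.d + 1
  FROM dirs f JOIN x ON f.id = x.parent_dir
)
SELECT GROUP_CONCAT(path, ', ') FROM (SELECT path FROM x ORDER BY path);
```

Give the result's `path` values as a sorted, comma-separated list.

Base: id=5 (photos), parent_dir=3, d 0.
Iteration 1: join on id=3 -> dist (id 3, parent_dir=2, d 1).
Iteration 2: join on id=2 -> media (id 2, parent_dir=1, d 2).
Iteration 3: join on id=1 -> proj (id 1, parent_dir=NULL, d 3).
Iteration 4: parent_dir is NULL; no match; recursion stops.

dist, media, photos, proj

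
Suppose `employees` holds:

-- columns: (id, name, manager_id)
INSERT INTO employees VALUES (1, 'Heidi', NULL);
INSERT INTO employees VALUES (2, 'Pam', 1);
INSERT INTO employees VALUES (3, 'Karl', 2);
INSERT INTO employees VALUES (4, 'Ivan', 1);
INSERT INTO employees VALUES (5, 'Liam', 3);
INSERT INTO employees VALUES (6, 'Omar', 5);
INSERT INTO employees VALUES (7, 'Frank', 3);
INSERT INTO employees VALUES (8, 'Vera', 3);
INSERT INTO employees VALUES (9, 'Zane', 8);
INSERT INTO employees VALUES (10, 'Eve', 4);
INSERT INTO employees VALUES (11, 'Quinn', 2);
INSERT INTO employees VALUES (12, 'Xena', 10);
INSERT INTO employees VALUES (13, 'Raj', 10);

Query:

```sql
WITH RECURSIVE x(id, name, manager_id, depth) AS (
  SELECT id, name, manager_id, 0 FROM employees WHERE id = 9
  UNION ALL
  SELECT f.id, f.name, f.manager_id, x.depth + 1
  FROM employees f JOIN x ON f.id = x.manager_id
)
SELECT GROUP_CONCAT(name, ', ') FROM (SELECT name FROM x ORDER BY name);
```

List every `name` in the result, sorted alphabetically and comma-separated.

Heidi, Karl, Pam, Vera, Zane

Base: id=9 (Zane), manager_id=8, depth 0.
Iteration 1: join on id=8 -> Vera (id 8, manager_id=3, depth 1).
Iteration 2: join on id=3 -> Karl (id 3, manager_id=2, depth 2).
Iteration 3: join on id=2 -> Pam (id 2, manager_id=1, depth 3).
Iteration 4: join on id=1 -> Heidi (id 1, manager_id=NULL, depth 4).
Iteration 5: manager_id is NULL; no match; recursion stops.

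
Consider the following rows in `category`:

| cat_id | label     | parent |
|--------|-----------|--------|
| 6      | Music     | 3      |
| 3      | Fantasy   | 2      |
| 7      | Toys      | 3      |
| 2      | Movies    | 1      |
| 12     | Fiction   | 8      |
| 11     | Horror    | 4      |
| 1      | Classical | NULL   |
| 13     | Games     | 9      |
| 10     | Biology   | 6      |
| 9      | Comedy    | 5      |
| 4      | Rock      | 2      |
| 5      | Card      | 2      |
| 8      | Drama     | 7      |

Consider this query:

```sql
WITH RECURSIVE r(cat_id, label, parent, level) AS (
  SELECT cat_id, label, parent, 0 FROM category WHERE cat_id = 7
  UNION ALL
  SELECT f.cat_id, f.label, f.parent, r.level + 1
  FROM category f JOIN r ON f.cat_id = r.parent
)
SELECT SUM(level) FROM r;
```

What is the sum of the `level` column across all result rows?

6

Base: cat_id=7 (Toys), parent=3, level 0.
Iteration 1: join on cat_id=3 -> Fantasy (id 3, parent=2, level 1).
Iteration 2: join on cat_id=2 -> Movies (id 2, parent=1, level 2).
Iteration 3: join on cat_id=1 -> Classical (id 1, parent=NULL, level 3).
Iteration 4: parent is NULL; no match; recursion stops.
SUM(level) = 0 + 1 + 2 + 3 = 6.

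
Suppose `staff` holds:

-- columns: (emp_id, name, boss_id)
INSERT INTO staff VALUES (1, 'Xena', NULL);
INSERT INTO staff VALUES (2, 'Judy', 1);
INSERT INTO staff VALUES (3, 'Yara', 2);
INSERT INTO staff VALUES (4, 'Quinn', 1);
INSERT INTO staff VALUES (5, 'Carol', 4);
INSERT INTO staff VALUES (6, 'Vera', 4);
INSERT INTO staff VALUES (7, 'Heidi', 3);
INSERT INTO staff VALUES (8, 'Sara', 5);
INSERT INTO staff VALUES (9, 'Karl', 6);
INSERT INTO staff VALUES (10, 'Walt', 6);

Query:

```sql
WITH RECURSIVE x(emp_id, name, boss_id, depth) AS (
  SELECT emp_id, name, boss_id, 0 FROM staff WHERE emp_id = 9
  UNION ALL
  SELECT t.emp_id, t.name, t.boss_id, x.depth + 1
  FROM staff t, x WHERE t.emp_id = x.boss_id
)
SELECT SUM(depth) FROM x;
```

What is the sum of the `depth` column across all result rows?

Base: emp_id=9 (Karl), boss_id=6, depth 0.
Iteration 1: join on emp_id=6 -> Vera (id 6, boss_id=4, depth 1).
Iteration 2: join on emp_id=4 -> Quinn (id 4, boss_id=1, depth 2).
Iteration 3: join on emp_id=1 -> Xena (id 1, boss_id=NULL, depth 3).
Iteration 4: boss_id is NULL; no match; recursion stops.
SUM(depth) = 0 + 1 + 2 + 3 = 6.

6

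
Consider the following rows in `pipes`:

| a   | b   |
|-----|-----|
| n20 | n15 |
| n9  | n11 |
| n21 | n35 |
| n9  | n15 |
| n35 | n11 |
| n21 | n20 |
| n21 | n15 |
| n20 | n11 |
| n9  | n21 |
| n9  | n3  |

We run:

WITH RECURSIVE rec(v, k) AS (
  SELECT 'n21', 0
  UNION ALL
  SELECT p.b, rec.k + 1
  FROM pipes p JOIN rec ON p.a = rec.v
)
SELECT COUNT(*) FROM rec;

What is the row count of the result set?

Base: (n21, k=0).
Iteration 1: edges from {n21} -> (n15, k=1), (n20, k=1), (n35, k=1).
Iteration 2: edges from {n15,n20,n35} -> (n11, k=2) x2, (n15, k=2). [UNION ALL keeps all 3 new rows, including repeats]
Iteration 3: no outgoing edges from {n11,n15}; recursion stops.
Total rows emitted: 7.

7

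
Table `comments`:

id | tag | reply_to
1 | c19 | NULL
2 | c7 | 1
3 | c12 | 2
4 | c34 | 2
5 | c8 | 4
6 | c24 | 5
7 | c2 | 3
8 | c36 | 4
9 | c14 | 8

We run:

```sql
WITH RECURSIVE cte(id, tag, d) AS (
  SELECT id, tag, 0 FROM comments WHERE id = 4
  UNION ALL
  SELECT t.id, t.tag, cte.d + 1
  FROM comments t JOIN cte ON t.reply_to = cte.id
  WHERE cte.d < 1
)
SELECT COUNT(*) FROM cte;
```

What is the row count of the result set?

3

Base: id=4 (c34) at d 0.
Iteration 1: rows with reply_to in {4} -> c8 (id 5, d 1), c36 (id 8, d 1).
Iteration 2: d < 1 fails for all current rows; recursion stops.
Total rows emitted: 3.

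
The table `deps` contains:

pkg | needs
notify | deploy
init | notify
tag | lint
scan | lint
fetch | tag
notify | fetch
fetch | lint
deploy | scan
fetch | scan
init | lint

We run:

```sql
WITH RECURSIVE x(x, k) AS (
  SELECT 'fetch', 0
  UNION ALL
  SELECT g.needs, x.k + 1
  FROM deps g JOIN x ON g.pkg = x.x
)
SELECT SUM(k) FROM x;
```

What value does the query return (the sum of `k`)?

7

Base: (fetch, k=0).
Iteration 1: edges from {fetch} -> (lint, k=1), (scan, k=1), (tag, k=1).
Iteration 2: edges from {lint,scan,tag} -> (lint, k=2) x2. [UNION ALL keeps all 2 new rows, including repeats]
Iteration 3: no outgoing edges from {lint}; recursion stops.
SUM(k) = 0 + 1 + 1 + 1 + 2 + 2 = 7.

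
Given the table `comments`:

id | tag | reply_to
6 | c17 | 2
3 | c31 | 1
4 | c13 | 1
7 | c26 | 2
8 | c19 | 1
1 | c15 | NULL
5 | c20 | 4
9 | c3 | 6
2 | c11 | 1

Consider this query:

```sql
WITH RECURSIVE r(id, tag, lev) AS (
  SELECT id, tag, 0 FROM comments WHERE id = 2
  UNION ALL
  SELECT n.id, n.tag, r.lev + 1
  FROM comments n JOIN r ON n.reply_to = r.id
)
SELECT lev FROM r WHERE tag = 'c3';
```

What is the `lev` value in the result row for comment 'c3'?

Base: id=2 (c11) at lev 0.
Iteration 1: rows with reply_to in {2} -> c17 (id 6, lev 1), c26 (id 7, lev 1).
Iteration 2: rows with reply_to in {6,7} -> c3 (id 9, lev 2).
Iteration 3: no rows with reply_to in {9}; recursion stops.

2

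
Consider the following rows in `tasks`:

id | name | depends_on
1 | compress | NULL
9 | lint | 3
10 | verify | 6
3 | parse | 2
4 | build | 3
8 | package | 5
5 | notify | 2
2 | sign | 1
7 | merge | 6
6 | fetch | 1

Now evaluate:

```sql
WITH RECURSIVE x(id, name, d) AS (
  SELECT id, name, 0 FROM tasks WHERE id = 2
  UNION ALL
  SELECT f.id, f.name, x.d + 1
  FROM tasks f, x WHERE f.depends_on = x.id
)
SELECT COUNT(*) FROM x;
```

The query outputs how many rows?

6

Base: id=2 (sign) at d 0.
Iteration 1: rows with depends_on in {2} -> parse (id 3, d 1), notify (id 5, d 1).
Iteration 2: rows with depends_on in {3,5} -> build (id 4, d 2), package (id 8, d 2), lint (id 9, d 2).
Iteration 3: no rows with depends_on in {4,8,9}; recursion stops.
Total rows emitted: 6.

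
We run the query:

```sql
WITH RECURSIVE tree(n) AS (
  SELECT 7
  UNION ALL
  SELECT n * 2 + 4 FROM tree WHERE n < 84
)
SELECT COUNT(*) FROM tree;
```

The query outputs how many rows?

4

Base: n=7.
Iteration 1: 7 < 84 holds -> n = 7 * 2 + 4 = 18.
Iteration 2: 18 < 84 holds -> n = 18 * 2 + 4 = 40.
Iteration 3: 40 < 84 holds -> n = 40 * 2 + 4 = 84.
Iteration 4: 84 < 84 fails; recursion stops.
Total rows emitted: 4.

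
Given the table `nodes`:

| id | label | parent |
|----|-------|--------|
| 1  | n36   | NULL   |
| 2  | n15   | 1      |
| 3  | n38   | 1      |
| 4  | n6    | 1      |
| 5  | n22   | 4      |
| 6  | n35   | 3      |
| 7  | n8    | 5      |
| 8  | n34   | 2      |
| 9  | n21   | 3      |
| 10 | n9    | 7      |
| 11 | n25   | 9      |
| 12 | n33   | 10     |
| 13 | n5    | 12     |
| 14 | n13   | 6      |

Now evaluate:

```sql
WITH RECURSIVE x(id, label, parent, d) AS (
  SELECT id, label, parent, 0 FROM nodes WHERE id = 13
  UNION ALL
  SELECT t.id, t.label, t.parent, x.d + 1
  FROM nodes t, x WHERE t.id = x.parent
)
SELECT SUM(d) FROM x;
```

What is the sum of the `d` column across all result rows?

Base: id=13 (n5), parent=12, d 0.
Iteration 1: join on id=12 -> n33 (id 12, parent=10, d 1).
Iteration 2: join on id=10 -> n9 (id 10, parent=7, d 2).
Iteration 3: join on id=7 -> n8 (id 7, parent=5, d 3).
Iteration 4: join on id=5 -> n22 (id 5, parent=4, d 4).
Iteration 5: join on id=4 -> n6 (id 4, parent=1, d 5).
Iteration 6: join on id=1 -> n36 (id 1, parent=NULL, d 6).
Iteration 7: parent is NULL; no match; recursion stops.
SUM(d) = 0 + 1 + 2 + 3 + 4 + 5 + 6 = 21.

21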